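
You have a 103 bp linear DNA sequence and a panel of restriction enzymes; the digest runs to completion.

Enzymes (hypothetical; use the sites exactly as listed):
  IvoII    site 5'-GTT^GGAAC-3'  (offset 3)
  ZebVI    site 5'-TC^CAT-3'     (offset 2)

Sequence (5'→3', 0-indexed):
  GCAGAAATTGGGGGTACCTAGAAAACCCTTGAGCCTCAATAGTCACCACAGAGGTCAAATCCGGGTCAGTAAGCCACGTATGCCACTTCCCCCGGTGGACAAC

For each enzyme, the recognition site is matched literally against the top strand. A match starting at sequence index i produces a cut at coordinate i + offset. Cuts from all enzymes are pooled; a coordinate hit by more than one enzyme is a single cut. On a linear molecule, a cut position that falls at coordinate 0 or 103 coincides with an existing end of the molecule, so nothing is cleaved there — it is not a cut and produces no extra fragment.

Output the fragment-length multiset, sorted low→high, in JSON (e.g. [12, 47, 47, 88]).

Per-enzyme occurrences:
  IvoII (GTTGGAAC, off=3): no sites
  ZebVI (TCCAT, off=2): no sites

All cut coordinates (distinct, sorted): ∅

Fragment lengths:
  no cuts → one linear fragment of 103 bp

[103]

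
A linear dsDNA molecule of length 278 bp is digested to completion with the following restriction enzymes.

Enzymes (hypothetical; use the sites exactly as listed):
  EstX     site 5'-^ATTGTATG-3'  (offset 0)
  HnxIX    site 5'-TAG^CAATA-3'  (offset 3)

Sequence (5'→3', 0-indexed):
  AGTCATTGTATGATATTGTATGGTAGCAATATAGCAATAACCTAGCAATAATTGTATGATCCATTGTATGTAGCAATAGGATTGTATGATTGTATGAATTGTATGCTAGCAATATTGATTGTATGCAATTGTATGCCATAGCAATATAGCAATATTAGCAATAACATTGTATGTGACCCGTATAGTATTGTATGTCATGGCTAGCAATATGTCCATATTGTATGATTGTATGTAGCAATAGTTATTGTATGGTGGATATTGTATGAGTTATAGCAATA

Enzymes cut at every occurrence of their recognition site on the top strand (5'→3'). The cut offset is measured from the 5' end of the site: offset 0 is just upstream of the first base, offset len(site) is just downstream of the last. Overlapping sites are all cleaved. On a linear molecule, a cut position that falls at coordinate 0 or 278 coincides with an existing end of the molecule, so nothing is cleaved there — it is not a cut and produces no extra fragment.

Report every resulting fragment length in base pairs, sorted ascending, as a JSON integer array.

Per-enzyme occurrences:
  EstX ATTGTATG/0: at [4, 14, 50, 62, 80, 88, 97, 117, 127, 165, 186, 216, 224, 243, 257] ⇒ [4, 14, 50, 62, 80, 88, 97, 117, 127, 165, 186, 216, 224, 243, 257]
  HnxIX TAGCAATA/3: at [23, 31, 42, 70, 106, 138, 146, 155, 201, 232, 270] ⇒ [26, 34, 45, 73, 109, 141, 149, 158, 204, 235, 273]

Pooled cuts: [4, 14, 26, 34, 45, 50, 62, 73, 80, 88, 97, 109, 117, 127, 141, 149, 158, 165, 186, 204, 216, 224, 235, 243, 257, 273]

Fragment lengths:
  [0,4): 4 bp
  [4,14): 10 bp
  [14,26): 12 bp
  [26,34): 8 bp
  [34,45): 11 bp
  [45,50): 5 bp
  [50,62): 12 bp
  [62,73): 11 bp
  [73,80): 7 bp
  [80,88): 8 bp
  [88,97): 9 bp
  [97,109): 12 bp
  [109,117): 8 bp
  [117,127): 10 bp
  [127,141): 14 bp
  [141,149): 8 bp
  [149,158): 9 bp
  [158,165): 7 bp
  [165,186): 21 bp
  [186,204): 18 bp
  [204,216): 12 bp
  [216,224): 8 bp
  [224,235): 11 bp
  [235,243): 8 bp
  [243,257): 14 bp
  [257,273): 16 bp
  [273,278): 5 bp

[4,5,5,7,7,8,8,8,8,8,8,9,9,10,10,11,11,11,12,12,12,12,14,14,16,18,21]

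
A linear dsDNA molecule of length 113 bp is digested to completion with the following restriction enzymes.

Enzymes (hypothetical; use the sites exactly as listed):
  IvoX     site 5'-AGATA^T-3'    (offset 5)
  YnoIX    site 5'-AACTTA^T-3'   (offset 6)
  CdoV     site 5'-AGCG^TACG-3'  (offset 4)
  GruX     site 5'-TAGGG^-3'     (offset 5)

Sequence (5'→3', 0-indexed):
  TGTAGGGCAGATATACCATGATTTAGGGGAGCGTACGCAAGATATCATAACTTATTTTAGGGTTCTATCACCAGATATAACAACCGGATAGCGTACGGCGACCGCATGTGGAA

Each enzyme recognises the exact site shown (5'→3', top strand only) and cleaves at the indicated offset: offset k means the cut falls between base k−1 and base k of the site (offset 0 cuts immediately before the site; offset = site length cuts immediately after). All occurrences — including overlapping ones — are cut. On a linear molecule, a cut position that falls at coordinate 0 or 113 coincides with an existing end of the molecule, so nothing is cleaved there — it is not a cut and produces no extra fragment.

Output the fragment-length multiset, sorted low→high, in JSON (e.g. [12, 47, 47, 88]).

Site scan:
  IvoX AGATAT/5: at [8, 39, 72] ⇒ [13, 44, 77]
  YnoIX AACTTAT/6: at [48] ⇒ [54]
  CdoV AGCGTACG/4: at [29, 89] ⇒ [33, 93]
  GruX TAGGG/5: at [2, 23, 57] ⇒ [7, 28, 62]

Pooled cuts: [7, 13, 28, 33, 44, 54, 62, 77, 93]

Fragment lengths:
  [0,7): 7 bp
  [7,13): 6 bp
  [13,28): 15 bp
  [28,33): 5 bp
  [33,44): 11 bp
  [44,54): 10 bp
  [54,62): 8 bp
  [62,77): 15 bp
  [77,93): 16 bp
  [93,113): 20 bp

[5,6,7,8,10,11,15,15,16,20]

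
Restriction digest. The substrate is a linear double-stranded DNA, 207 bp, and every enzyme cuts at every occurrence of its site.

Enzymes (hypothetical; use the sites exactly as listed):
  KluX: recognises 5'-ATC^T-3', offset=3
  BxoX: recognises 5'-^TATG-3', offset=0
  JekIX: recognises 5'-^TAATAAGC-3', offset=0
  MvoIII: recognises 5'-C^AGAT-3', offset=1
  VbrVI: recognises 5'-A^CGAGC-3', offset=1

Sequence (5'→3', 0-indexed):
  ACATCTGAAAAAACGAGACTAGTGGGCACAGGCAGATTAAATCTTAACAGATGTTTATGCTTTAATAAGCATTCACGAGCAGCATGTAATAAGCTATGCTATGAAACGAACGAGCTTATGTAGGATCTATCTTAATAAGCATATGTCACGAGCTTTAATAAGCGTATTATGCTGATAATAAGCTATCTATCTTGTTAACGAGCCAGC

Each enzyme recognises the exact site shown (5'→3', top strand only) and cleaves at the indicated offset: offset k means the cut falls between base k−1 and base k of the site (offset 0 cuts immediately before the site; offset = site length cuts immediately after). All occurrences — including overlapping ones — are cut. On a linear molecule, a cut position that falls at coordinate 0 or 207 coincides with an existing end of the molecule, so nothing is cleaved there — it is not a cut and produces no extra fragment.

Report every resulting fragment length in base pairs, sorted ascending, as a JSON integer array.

Per-enzyme occurrences:
  KluX ATCT/3: at [2, 40, 124, 128, 184, 188] ⇒ [5, 43, 127, 131, 187, 191]
  BxoX TATG/0: at [55, 94, 99, 116, 141, 167] ⇒ [55, 94, 99, 116, 141, 167]
  JekIX TAATAAGC/0: at [62, 86, 132, 155, 175] ⇒ [62, 86, 132, 155, 175]
  MvoIII CAGAT/1: at [32, 47] ⇒ [33, 48]
  VbrVI ACGAGC/1: at [74, 109, 147, 197] ⇒ [75, 110, 148, 198]

Pooled cuts: [5, 33, 43, 48, 55, 62, 75, 86, 94, 99, 110, 116, 127, 131, 132, 141, 148, 155, 167, 175, 187, 191, 198]

Fragment lengths:
  [0,5): 5 bp
  [5,33): 28 bp
  [33,43): 10 bp
  [43,48): 5 bp
  [48,55): 7 bp
  [55,62): 7 bp
  [62,75): 13 bp
  [75,86): 11 bp
  [86,94): 8 bp
  [94,99): 5 bp
  [99,110): 11 bp
  [110,116): 6 bp
  [116,127): 11 bp
  [127,131): 4 bp
  [131,132): 1 bp
  [132,141): 9 bp
  [141,148): 7 bp
  [148,155): 7 bp
  [155,167): 12 bp
  [167,175): 8 bp
  [175,187): 12 bp
  [187,191): 4 bp
  [191,198): 7 bp
  [198,207): 9 bp

[1,4,4,5,5,5,6,7,7,7,7,7,8,8,9,9,10,11,11,11,12,12,13,28]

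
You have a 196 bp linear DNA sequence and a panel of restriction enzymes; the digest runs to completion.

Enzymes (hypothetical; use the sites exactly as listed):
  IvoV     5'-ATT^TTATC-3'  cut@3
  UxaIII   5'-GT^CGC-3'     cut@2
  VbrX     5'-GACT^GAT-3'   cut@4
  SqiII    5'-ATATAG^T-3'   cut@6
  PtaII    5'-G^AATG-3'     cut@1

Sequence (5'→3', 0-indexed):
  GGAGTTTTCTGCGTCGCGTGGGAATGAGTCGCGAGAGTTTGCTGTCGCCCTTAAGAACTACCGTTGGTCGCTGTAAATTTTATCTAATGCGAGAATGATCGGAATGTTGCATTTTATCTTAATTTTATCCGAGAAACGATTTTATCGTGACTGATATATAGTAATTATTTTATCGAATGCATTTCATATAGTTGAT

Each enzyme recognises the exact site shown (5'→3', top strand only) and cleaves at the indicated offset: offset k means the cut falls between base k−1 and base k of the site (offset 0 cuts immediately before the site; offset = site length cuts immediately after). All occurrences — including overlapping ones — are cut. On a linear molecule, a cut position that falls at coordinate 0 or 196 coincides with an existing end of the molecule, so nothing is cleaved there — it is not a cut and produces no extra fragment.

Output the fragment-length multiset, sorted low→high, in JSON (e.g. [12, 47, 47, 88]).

[5,6,7,8,8,9,9,11,11,11,11,14,14,16,16,17,23]

Per-enzyme occurrences:
  IvoV ATTTTATC/3: at [76, 110, 121, 138, 166] ⇒ [79, 113, 124, 141, 169]
  UxaIII GTCGC/2: at [12, 27, 43, 66] ⇒ [14, 29, 45, 68]
  VbrX GACTGAT/4: at [148] ⇒ [152]
  SqiII ATATAGT/6: at [155, 185] ⇒ [161, 191]
  PtaII GAATG/1: at [21, 92, 101, 174] ⇒ [22, 93, 102, 175]

All cut coordinates (distinct, sorted): [14, 22, 29, 45, 68, 79, 93, 102, 113, 124, 141, 152, 161, 169, 175, 191]

Fragment lengths:
  [0,14): 14 bp
  [14,22): 8 bp
  [22,29): 7 bp
  [29,45): 16 bp
  [45,68): 23 bp
  [68,79): 11 bp
  [79,93): 14 bp
  [93,102): 9 bp
  [102,113): 11 bp
  [113,124): 11 bp
  [124,141): 17 bp
  [141,152): 11 bp
  [152,161): 9 bp
  [161,169): 8 bp
  [169,175): 6 bp
  [175,191): 16 bp
  [191,196): 5 bp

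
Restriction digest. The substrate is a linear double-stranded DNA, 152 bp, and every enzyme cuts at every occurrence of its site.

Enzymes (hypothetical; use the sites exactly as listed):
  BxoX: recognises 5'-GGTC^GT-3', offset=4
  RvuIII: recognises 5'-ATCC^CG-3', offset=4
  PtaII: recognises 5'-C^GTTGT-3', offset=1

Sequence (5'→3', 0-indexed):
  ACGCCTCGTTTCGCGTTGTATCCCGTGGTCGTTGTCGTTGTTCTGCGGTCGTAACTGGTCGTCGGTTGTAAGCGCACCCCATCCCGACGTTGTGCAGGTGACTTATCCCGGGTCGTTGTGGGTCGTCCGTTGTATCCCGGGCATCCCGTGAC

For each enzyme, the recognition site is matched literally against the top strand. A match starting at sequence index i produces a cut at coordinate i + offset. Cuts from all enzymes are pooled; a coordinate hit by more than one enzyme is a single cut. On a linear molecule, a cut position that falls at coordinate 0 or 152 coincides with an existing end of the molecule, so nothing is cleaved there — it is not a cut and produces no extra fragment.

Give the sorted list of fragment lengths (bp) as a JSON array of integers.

[4,4,6,6,6,7,9,9,9,10,10,14,14,20,24]

Site scan:
  BxoX (GGTCGT, off=4): starts [26, 46, 56, 110, 120] → cuts [30, 50, 60, 114, 124]
  RvuIII (ATCCCG, off=4): starts [19, 80, 104, 133, 142] → cuts [23, 84, 108, 137, 146]
  PtaII (CGTTGT, off=1): starts [13, 29, 35, 87, 113, 127] → cuts [14, 30, 36, 88, 114, 128]

Pooled cuts: [14, 23, 30, 36, 50, 60, 84, 88, 108, 114, 124, 128, 137, 146]

Fragment lengths:
  [0,14): 14 bp
  [14,23): 9 bp
  [23,30): 7 bp
  [30,36): 6 bp
  [36,50): 14 bp
  [50,60): 10 bp
  [60,84): 24 bp
  [84,88): 4 bp
  [88,108): 20 bp
  [108,114): 6 bp
  [114,124): 10 bp
  [124,128): 4 bp
  [128,137): 9 bp
  [137,146): 9 bp
  [146,152): 6 bp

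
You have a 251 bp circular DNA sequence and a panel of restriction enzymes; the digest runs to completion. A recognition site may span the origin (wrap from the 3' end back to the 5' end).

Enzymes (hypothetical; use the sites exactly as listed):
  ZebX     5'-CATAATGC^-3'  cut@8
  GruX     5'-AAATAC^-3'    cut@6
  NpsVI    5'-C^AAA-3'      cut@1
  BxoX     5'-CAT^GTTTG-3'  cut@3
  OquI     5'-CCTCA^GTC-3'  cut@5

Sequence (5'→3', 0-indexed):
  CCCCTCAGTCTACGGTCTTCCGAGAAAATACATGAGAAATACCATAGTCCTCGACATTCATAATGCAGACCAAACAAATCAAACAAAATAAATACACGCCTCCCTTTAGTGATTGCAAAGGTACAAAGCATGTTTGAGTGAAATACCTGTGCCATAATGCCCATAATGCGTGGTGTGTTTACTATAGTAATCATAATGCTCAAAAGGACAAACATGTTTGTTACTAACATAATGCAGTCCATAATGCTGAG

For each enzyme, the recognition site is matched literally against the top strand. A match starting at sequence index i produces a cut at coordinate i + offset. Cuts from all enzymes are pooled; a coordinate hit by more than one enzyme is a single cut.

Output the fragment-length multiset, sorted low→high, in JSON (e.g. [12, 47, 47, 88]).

[2,4,4,5,5,6,7,8,8,9,11,11,11,12,14,15,20,21,24,24,30]

Per-enzyme occurrences:
  ZebX (CATAATGC, off=8): starts [58, 152, 161, 191, 227, 239] → cuts [66, 160, 169, 199, 235, 247]
  GruX (AAATAC, off=6): starts [25, 36, 89, 140] → cuts [31, 42, 95, 146]
  NpsVI (CAAA, off=1): starts [70, 74, 79, 83, 115, 123, 200, 208] → cuts [71, 75, 80, 84, 116, 124, 201, 209]
  BxoX (CATGTTTG, off=3): starts [128, 212] → cuts [131, 215]
  OquI (CCTCAGTC, off=5): starts [2] → cuts [7]

Pooled cuts: [7, 31, 42, 66, 71, 75, 80, 84, 95, 116, 124, 131, 146, 160, 169, 199, 201, 209, 215, 235, 247]

Fragment lengths:
  7→31: 24 bp
  31→42: 11 bp
  42→66: 24 bp
  66→71: 5 bp
  71→75: 4 bp
  75→80: 5 bp
  80→84: 4 bp
  84→95: 11 bp
  95→116: 21 bp
  116→124: 8 bp
  124→131: 7 bp
  131→146: 15 bp
  146→160: 14 bp
  160→169: 9 bp
  169→199: 30 bp
  199→201: 2 bp
  201→209: 8 bp
  209→215: 6 bp
  215→235: 20 bp
  235→247: 12 bp
  247→7 (wrap): 251-247+7 = 11 bp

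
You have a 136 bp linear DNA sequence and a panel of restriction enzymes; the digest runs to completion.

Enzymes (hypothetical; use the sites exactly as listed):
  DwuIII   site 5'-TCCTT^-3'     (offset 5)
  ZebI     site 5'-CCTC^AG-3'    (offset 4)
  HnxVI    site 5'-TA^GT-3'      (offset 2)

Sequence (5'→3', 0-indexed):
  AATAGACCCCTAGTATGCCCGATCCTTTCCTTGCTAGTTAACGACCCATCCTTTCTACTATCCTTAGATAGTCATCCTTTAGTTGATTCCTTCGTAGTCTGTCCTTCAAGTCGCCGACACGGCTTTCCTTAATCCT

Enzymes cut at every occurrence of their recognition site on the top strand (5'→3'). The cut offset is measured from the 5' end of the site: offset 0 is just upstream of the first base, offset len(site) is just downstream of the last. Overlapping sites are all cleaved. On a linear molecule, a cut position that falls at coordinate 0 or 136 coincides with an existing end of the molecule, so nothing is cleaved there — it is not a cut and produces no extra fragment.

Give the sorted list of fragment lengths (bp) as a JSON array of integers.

Site scan:
  DwuIII TCCTT/5: at [22, 27, 48, 60, 74, 87, 101, 125] ⇒ [27, 32, 53, 65, 79, 92, 106, 130]
  ZebI (CCTCAG, off=4): no sites
  HnxVI TAGT/2: at [10, 34, 68, 79, 94] ⇒ [12, 36, 70, 81, 96]

Pooled cuts: [12, 27, 32, 36, 53, 65, 70, 79, 81, 92, 96, 106, 130]

Fragments:
  [0,12): 12 bp
  [12,27): 15 bp
  [27,32): 5 bp
  [32,36): 4 bp
  [36,53): 17 bp
  [53,65): 12 bp
  [65,70): 5 bp
  [70,79): 9 bp
  [79,81): 2 bp
  [81,92): 11 bp
  [92,96): 4 bp
  [96,106): 10 bp
  [106,130): 24 bp
  [130,136): 6 bp

[2,4,4,5,5,6,9,10,11,12,12,15,17,24]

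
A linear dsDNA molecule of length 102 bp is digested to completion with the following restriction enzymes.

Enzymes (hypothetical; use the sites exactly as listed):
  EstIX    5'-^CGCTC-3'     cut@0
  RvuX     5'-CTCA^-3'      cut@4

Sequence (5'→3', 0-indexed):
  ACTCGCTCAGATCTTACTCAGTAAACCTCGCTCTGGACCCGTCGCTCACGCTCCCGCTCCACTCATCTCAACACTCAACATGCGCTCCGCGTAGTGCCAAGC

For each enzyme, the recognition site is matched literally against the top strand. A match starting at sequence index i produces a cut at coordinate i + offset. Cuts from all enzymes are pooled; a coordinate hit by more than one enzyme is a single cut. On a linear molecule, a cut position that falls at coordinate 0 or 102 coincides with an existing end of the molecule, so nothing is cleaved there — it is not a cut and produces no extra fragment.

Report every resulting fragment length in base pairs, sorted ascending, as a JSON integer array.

[3,5,5,6,6,6,7,8,11,11,14,20]

Per-enzyme occurrences:
  EstIX CGCTC/0: at [3, 28, 42, 48, 54, 82] ⇒ [3, 28, 42, 48, 54, 82]
  RvuX CTCA/4: at [5, 16, 44, 61, 66, 73] ⇒ [9, 20, 48, 65, 70, 77]

All cut coordinates (distinct, sorted): [3, 9, 20, 28, 42, 48, 54, 65, 70, 77, 82]

Fragments:
  [0,3): 3 bp
  [3,9): 6 bp
  [9,20): 11 bp
  [20,28): 8 bp
  [28,42): 14 bp
  [42,48): 6 bp
  [48,54): 6 bp
  [54,65): 11 bp
  [65,70): 5 bp
  [70,77): 7 bp
  [77,82): 5 bp
  [82,102): 20 bp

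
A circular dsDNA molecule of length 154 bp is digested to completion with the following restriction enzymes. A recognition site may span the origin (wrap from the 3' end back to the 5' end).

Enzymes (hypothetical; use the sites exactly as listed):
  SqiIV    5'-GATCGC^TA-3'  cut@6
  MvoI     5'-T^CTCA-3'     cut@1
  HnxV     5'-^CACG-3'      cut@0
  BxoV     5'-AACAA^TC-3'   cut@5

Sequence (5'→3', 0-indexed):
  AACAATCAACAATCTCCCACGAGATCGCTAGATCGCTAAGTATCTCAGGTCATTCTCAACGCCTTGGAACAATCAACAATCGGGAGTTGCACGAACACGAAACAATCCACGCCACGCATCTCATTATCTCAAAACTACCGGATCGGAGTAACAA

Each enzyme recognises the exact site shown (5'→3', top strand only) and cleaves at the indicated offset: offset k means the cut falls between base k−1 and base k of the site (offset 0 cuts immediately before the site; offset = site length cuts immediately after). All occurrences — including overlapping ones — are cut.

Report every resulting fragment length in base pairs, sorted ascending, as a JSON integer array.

[2,5,5,6,7,7,7,7,8,8,10,10,11,11,18,32]

Scan for sites:
  SqiIV GATCGCTA/6: at [22, 30] ⇒ [28, 36]
  MvoI TCTCA/1: at [42, 53, 118, 126] ⇒ [43, 54, 119, 127]
  HnxV CACG/0: at [17, 89, 95, 107, 112] ⇒ [17, 89, 95, 107, 112]
  BxoV AACAATC/5: at [0, 7, 67, 74, 100] ⇒ [5, 12, 72, 79, 105]

Pooled cuts: [5, 12, 17, 28, 36, 43, 54, 72, 79, 89, 95, 105, 107, 112, 119, 127]

Fragment lengths:
  5→12: 7 bp
  12→17: 5 bp
  17→28: 11 bp
  28→36: 8 bp
  36→43: 7 bp
  43→54: 11 bp
  54→72: 18 bp
  72→79: 7 bp
  79→89: 10 bp
  89→95: 6 bp
  95→105: 10 bp
  105→107: 2 bp
  107→112: 5 bp
  112→119: 7 bp
  119→127: 8 bp
  127→5 (wrap): 154-127+5 = 32 bp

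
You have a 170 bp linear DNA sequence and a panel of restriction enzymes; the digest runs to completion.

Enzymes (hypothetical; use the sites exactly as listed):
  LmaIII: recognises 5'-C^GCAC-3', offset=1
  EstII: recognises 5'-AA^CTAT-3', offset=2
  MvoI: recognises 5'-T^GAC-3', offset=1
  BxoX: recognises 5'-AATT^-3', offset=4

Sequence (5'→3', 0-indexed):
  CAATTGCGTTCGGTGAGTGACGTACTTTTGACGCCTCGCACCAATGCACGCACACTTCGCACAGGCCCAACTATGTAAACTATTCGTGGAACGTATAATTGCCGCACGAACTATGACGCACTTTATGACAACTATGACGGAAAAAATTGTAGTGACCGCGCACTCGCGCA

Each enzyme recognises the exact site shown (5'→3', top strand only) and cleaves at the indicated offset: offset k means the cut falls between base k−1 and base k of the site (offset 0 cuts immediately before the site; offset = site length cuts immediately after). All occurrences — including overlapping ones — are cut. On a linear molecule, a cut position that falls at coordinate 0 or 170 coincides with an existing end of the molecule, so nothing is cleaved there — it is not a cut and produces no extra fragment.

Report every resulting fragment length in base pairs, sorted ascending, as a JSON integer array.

Site scan:
  LmaIII CGCAC/1: at [36, 48, 57, 102, 116, 158] ⇒ [37, 49, 58, 103, 117, 159]
  EstII AACTAT/2: at [68, 77, 108, 129] ⇒ [70, 79, 110, 131]
  MvoI TGAC/1: at [17, 28, 113, 125, 134, 152] ⇒ [18, 29, 114, 126, 135, 153]
  BxoX AATT/4: at [1, 96, 144] ⇒ [5, 100, 148]

All cut coordinates (distinct, sorted): [5, 18, 29, 37, 49, 58, 70, 79, 100, 103, 110, 114, 117, 126, 131, 135, 148, 153, 159]

Fragment lengths:
  [0,5): 5 bp
  [5,18): 13 bp
  [18,29): 11 bp
  [29,37): 8 bp
  [37,49): 12 bp
  [49,58): 9 bp
  [58,70): 12 bp
  [70,79): 9 bp
  [79,100): 21 bp
  [100,103): 3 bp
  [103,110): 7 bp
  [110,114): 4 bp
  [114,117): 3 bp
  [117,126): 9 bp
  [126,131): 5 bp
  [131,135): 4 bp
  [135,148): 13 bp
  [148,153): 5 bp
  [153,159): 6 bp
  [159,170): 11 bp

[3,3,4,4,5,5,5,6,7,8,9,9,9,11,11,12,12,13,13,21]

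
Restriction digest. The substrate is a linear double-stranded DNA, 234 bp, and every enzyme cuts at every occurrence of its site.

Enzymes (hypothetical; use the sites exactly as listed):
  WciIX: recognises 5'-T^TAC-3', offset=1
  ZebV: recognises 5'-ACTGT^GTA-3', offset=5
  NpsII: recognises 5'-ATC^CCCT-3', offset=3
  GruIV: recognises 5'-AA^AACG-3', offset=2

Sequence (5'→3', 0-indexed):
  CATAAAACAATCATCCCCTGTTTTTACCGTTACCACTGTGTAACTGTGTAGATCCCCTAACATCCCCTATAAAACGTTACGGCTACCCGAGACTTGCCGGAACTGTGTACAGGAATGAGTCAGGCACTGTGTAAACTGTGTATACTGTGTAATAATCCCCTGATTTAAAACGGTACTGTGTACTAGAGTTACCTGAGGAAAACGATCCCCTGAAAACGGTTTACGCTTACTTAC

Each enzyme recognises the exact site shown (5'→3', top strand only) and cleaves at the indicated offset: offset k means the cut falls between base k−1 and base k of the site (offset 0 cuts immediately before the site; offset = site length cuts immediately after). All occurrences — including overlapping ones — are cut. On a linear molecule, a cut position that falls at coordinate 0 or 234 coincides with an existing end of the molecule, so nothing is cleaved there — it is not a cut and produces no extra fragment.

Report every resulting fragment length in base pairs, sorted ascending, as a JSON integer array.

[3,4,5,6,6,7,7,7,7,8,8,9,9,9,9,9,10,10,11,11,11,15,24,29]

Scan for sites:
  WciIX TTAC/1: at [23, 29, 76, 188, 220, 226, 230] ⇒ [24, 30, 77, 189, 221, 227, 231]
  ZebV ACTGTGTA/5: at [34, 42, 101, 125, 134, 143, 174] ⇒ [39, 47, 106, 130, 139, 148, 179]
  NpsII ATCCCCT/3: at [12, 51, 61, 154, 204] ⇒ [15, 54, 64, 157, 207]
  GruIV AAAACG/2: at [70, 166, 198, 212] ⇒ [72, 168, 200, 214]

Pooled cuts: [15, 24, 30, 39, 47, 54, 64, 72, 77, 106, 130, 139, 148, 157, 168, 179, 189, 200, 207, 214, 221, 227, 231]

Fragment lengths:
  [0,15): 15 bp
  [15,24): 9 bp
  [24,30): 6 bp
  [30,39): 9 bp
  [39,47): 8 bp
  [47,54): 7 bp
  [54,64): 10 bp
  [64,72): 8 bp
  [72,77): 5 bp
  [77,106): 29 bp
  [106,130): 24 bp
  [130,139): 9 bp
  [139,148): 9 bp
  [148,157): 9 bp
  [157,168): 11 bp
  [168,179): 11 bp
  [179,189): 10 bp
  [189,200): 11 bp
  [200,207): 7 bp
  [207,214): 7 bp
  [214,221): 7 bp
  [221,227): 6 bp
  [227,231): 4 bp
  [231,234): 3 bp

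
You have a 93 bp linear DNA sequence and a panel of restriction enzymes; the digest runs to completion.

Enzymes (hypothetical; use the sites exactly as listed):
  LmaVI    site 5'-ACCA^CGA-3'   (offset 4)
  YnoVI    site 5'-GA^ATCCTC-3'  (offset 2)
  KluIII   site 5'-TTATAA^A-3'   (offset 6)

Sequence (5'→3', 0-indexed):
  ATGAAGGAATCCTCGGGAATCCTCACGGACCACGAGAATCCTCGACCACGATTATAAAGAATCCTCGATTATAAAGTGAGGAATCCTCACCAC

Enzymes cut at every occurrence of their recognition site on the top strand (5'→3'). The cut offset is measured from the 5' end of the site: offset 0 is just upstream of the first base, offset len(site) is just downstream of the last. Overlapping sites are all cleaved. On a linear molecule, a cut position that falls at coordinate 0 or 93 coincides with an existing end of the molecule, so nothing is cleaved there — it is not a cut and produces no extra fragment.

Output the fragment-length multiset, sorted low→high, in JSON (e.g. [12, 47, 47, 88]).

Site scan:
  LmaVI (ACCACGA, off=4): starts [28, 44] → cuts [32, 48]
  YnoVI (GAATCCTC, off=2): starts [6, 16, 35, 58, 80] → cuts [8, 18, 37, 60, 82]
  KluIII (TTATAAA, off=6): starts [51, 68] → cuts [57, 74]

All cut coordinates (distinct, sorted): [8, 18, 32, 37, 48, 57, 60, 74, 82]

Fragment lengths:
  [0,8): 8 bp
  [8,18): 10 bp
  [18,32): 14 bp
  [32,37): 5 bp
  [37,48): 11 bp
  [48,57): 9 bp
  [57,60): 3 bp
  [60,74): 14 bp
  [74,82): 8 bp
  [82,93): 11 bp

[3,5,8,8,9,10,11,11,14,14]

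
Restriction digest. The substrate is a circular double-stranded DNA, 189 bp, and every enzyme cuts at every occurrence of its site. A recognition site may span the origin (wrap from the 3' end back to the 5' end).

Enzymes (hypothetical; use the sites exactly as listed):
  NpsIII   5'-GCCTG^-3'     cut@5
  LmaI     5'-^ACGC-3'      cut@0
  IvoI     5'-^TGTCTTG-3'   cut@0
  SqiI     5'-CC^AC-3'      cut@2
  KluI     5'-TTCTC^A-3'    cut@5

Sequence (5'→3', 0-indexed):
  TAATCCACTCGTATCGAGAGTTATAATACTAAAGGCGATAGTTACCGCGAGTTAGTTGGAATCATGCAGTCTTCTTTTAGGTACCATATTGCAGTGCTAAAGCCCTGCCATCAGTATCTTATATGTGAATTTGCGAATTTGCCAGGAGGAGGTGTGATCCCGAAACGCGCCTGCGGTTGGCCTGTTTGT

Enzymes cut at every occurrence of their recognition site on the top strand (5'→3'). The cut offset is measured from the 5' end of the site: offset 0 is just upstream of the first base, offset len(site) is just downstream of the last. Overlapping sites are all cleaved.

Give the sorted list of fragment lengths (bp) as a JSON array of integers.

Scan for sites:
  NpsIII GCCTG/5: at [168, 179] ⇒ [173, 184]
  LmaI ACGC/0: at [164] ⇒ [164]
  IvoI (TGTCTTG, off=0): no sites
  SqiI CCAC/2: at [4] ⇒ [6]
  KluI (TTCTCA, off=5): no sites

All cut coordinates (distinct, sorted): [6, 164, 173, 184]

Fragments:
  6→164: 158 bp
  164→173: 9 bp
  173→184: 11 bp
  184→6 (wrap): 189-184+6 = 11 bp

[9,11,11,158]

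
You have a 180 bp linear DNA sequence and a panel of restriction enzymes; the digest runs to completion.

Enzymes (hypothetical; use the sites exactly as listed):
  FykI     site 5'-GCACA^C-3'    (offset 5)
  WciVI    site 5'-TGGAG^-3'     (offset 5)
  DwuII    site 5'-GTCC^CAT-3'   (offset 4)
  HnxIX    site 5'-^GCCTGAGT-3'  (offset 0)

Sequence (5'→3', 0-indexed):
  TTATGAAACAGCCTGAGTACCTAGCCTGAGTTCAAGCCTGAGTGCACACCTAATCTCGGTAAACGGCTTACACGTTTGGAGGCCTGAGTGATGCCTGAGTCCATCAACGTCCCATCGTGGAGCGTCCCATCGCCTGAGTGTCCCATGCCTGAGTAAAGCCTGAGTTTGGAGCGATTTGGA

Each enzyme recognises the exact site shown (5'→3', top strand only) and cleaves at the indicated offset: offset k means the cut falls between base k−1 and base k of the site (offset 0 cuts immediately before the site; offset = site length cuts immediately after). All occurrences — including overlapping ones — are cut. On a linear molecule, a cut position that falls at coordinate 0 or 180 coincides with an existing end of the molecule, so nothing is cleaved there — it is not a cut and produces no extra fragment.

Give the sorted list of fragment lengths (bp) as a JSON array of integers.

[3,4,5,9,10,10,11,11,12,12,13,13,14,20,33]

Site scan:
  FykI GCACAC/5: at [43] ⇒ [48]
  WciVI TGGAG/5: at [76, 117, 166] ⇒ [81, 122, 171]
  DwuII GTCCCAT/4: at [108, 123, 139] ⇒ [112, 127, 143]
  HnxIX GCCTGAGT/0: at [10, 23, 35, 81, 92, 131, 146, 157] ⇒ [10, 23, 35, 81, 92, 131, 146, 157]

All cut coordinates (distinct, sorted): [10, 23, 35, 48, 81, 92, 112, 122, 127, 131, 143, 146, 157, 171]

Fragments:
  [0,10): 10 bp
  [10,23): 13 bp
  [23,35): 12 bp
  [35,48): 13 bp
  [48,81): 33 bp
  [81,92): 11 bp
  [92,112): 20 bp
  [112,122): 10 bp
  [122,127): 5 bp
  [127,131): 4 bp
  [131,143): 12 bp
  [143,146): 3 bp
  [146,157): 11 bp
  [157,171): 14 bp
  [171,180): 9 bp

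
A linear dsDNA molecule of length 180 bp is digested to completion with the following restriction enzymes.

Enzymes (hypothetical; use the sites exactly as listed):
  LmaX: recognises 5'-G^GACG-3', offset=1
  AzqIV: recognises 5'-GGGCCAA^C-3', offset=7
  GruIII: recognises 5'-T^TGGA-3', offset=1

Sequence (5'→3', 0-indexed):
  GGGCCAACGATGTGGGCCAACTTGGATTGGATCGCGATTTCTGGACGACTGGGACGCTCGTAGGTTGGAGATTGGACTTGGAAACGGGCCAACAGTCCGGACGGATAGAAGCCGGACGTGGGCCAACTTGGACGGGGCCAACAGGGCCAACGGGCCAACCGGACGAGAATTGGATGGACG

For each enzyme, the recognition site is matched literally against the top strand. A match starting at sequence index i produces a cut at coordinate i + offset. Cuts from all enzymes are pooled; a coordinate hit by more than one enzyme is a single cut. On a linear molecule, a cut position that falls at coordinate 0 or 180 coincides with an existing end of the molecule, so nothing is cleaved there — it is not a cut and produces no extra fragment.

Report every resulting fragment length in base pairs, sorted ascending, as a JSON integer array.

[2,2,2,3,4,5,6,6,7,7,7,8,9,9,9,11,12,13,13,14,15,16]

Site scan:
  LmaX GGACG/1: at [42, 51, 98, 113, 129, 160, 175] ⇒ [43, 52, 99, 114, 130, 161, 176]
  AzqIV GGGCCAAC/7: at [0, 13, 85, 119, 134, 143, 151] ⇒ [7, 20, 92, 126, 141, 150, 158]
  GruIII TTGGA/1: at [21, 26, 64, 71, 77, 127, 169] ⇒ [22, 27, 65, 72, 78, 128, 170]

All cut coordinates (distinct, sorted): [7, 20, 22, 27, 43, 52, 65, 72, 78, 92, 99, 114, 126, 128, 130, 141, 150, 158, 161, 170, 176]

Fragment lengths:
  [0,7): 7 bp
  [7,20): 13 bp
  [20,22): 2 bp
  [22,27): 5 bp
  [27,43): 16 bp
  [43,52): 9 bp
  [52,65): 13 bp
  [65,72): 7 bp
  [72,78): 6 bp
  [78,92): 14 bp
  [92,99): 7 bp
  [99,114): 15 bp
  [114,126): 12 bp
  [126,128): 2 bp
  [128,130): 2 bp
  [130,141): 11 bp
  [141,150): 9 bp
  [150,158): 8 bp
  [158,161): 3 bp
  [161,170): 9 bp
  [170,176): 6 bp
  [176,180): 4 bp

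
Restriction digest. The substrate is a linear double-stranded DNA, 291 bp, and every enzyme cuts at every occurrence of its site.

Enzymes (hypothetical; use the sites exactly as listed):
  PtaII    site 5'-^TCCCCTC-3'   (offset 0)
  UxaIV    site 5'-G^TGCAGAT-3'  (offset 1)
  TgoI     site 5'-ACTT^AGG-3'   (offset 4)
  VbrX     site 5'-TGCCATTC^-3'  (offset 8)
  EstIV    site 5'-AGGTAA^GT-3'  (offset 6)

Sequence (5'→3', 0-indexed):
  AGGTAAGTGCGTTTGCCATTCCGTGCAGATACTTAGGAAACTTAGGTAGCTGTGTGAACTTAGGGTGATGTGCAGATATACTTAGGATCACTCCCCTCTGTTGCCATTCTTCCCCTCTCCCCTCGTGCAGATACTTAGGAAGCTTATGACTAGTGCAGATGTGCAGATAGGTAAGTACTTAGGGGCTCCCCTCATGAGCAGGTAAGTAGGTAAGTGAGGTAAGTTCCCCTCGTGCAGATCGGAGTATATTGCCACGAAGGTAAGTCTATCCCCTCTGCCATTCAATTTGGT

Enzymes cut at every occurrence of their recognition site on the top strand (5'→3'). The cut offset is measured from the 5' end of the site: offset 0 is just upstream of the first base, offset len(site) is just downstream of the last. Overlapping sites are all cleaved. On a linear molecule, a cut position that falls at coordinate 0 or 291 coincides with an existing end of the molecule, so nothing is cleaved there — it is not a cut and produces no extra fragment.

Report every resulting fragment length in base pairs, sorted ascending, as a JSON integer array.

[1,2,2,5,6,6,6,7,8,8,8,8,8,8,9,9,9,11,11,13,13,15,15,17,18,18,19,31]

Per-enzyme occurrences:
  PtaII (TCCCCTC, off=0): starts [91, 110, 117, 186, 224, 268] → cuts [91, 110, 117, 186, 224, 268]
  UxaIV (GTGCAGAT, off=1): starts [22, 69, 124, 152, 160, 231] → cuts [23, 70, 125, 153, 161, 232]
  TgoI (ACTTAGG, off=4): starts [30, 39, 57, 79, 132, 176] → cuts [34, 43, 61, 83, 136, 180]
  VbrX (TGCCATTC, off=8): starts [13, 101, 275] → cuts [21, 109, 283]
  EstIV (AGGTAAGT, off=6): starts [0, 168, 199, 207, 216, 257] → cuts [6, 174, 205, 213, 222, 263]

All cut coordinates (distinct, sorted): [6, 21, 23, 34, 43, 61, 70, 83, 91, 109, 110, 117, 125, 136, 153, 161, 174, 180, 186, 205, 213, 222, 224, 232, 263, 268, 283]

Fragments:
  [0,6): 6 bp
  [6,21): 15 bp
  [21,23): 2 bp
  [23,34): 11 bp
  [34,43): 9 bp
  [43,61): 18 bp
  [61,70): 9 bp
  [70,83): 13 bp
  [83,91): 8 bp
  [91,109): 18 bp
  [109,110): 1 bp
  [110,117): 7 bp
  [117,125): 8 bp
  [125,136): 11 bp
  [136,153): 17 bp
  [153,161): 8 bp
  [161,174): 13 bp
  [174,180): 6 bp
  [180,186): 6 bp
  [186,205): 19 bp
  [205,213): 8 bp
  [213,222): 9 bp
  [222,224): 2 bp
  [224,232): 8 bp
  [232,263): 31 bp
  [263,268): 5 bp
  [268,283): 15 bp
  [283,291): 8 bp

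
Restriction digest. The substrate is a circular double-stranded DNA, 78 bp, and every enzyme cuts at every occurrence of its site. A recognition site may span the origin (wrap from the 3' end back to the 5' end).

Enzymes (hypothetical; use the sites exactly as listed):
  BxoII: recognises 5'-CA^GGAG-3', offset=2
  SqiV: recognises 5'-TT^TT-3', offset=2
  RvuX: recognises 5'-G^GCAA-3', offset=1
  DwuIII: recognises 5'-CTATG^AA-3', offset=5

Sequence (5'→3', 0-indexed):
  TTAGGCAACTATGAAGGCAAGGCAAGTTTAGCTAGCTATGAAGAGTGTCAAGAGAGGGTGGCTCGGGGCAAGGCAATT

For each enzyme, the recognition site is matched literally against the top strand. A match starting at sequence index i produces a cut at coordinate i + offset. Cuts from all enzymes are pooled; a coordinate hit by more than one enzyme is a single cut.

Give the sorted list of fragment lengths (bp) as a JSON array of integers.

Site scan:
  BxoII (CAGGAG, off=2): no sites
  SqiV (TTTT, off=2): starts [76] → cuts [0]
  RvuX (GGCAA, off=1): starts [3, 15, 20, 66, 71] → cuts [4, 16, 21, 67, 72]
  DwuIII (CTATGAA, off=5): starts [8, 35] → cuts [13, 40]

All cut coordinates (distinct, sorted): [0, 4, 13, 16, 21, 40, 67, 72]

Fragments:
  0→4: 4 bp
  4→13: 9 bp
  13→16: 3 bp
  16→21: 5 bp
  21→40: 19 bp
  40→67: 27 bp
  67→72: 5 bp
  72→0 (wrap): 78-72+0 = 6 bp

[3,4,5,5,6,9,19,27]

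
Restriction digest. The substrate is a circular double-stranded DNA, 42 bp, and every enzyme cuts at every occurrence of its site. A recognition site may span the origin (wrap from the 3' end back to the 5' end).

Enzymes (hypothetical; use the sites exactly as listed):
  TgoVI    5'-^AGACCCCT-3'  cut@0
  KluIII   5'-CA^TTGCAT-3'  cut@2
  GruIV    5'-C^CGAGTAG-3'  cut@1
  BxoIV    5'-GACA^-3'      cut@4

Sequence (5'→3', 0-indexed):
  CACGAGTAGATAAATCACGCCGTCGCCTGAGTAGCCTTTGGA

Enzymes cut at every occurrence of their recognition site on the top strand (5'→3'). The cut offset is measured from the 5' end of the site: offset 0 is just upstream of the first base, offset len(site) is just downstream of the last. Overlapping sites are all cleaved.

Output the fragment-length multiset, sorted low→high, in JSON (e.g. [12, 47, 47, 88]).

Site scan:
  TgoVI (AGACCCCT, off=0): no sites
  KluIII (CATTGCAT, off=2): no sites
  GruIV (CCGAGTAG, off=1): no sites
  BxoIV (GACA, off=4): starts [40] → cuts [2]

Pooled cuts: [2]

Fragment lengths:
  2→2 (wrap): 42-2+2 = 42 bp

[42]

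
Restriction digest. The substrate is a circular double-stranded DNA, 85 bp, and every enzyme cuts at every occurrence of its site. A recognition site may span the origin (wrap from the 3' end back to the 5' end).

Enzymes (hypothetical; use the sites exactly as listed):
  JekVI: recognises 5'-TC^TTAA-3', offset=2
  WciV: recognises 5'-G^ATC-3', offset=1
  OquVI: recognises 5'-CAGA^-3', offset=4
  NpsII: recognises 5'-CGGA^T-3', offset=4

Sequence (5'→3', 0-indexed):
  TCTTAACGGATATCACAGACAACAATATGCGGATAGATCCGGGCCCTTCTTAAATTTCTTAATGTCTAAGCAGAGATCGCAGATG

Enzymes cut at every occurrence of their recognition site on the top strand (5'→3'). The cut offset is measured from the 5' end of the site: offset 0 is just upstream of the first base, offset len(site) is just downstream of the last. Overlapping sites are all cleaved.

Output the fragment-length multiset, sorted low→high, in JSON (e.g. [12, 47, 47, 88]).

Scan for sites:
  JekVI (TCTTAA, off=2): starts [0, 47, 56] → cuts [2, 49, 58]
  WciV (GATC, off=1): starts [35, 74] → cuts [36, 75]
  OquVI (CAGA, off=4): starts [15, 70, 79] → cuts [19, 74, 83]
  NpsII (CGGAT, off=4): starts [6, 29] → cuts [10, 33]

All cut coordinates (distinct, sorted): [2, 10, 19, 33, 36, 49, 58, 74, 75, 83]

Fragment lengths:
  2→10: 8 bp
  10→19: 9 bp
  19→33: 14 bp
  33→36: 3 bp
  36→49: 13 bp
  49→58: 9 bp
  58→74: 16 bp
  74→75: 1 bp
  75→83: 8 bp
  83→2 (wrap): 85-83+2 = 4 bp

[1,3,4,8,8,9,9,13,14,16]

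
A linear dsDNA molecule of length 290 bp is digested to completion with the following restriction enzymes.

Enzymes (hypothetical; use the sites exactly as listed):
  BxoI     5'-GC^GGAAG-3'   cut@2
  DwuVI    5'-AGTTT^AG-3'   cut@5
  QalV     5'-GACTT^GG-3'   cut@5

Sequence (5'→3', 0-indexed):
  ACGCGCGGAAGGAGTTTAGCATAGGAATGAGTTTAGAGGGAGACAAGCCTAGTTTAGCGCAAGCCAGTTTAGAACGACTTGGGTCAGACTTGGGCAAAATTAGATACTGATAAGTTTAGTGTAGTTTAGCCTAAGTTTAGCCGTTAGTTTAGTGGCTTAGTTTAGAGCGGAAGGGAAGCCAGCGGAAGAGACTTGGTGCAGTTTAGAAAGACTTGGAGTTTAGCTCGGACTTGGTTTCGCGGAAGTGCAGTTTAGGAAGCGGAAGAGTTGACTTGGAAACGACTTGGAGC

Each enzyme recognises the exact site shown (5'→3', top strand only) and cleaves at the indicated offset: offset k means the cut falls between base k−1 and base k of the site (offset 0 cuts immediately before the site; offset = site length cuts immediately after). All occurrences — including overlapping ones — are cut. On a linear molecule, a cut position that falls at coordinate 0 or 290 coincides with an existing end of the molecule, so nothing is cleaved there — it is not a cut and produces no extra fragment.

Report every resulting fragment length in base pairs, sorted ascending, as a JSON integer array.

Scan for sites:
  BxoI (GCGGAAG, off=2): starts [4, 166, 181, 238, 258] → cuts [6, 168, 183, 240, 260]
  DwuVI (AGTTTAG, off=5): starts [12, 29, 50, 65, 112, 122, 133, 145, 158, 199, 216, 248] → cuts [17, 34, 55, 70, 117, 127, 138, 150, 163, 204, 221, 253]
  QalV (GACTTGG, off=5): starts [75, 86, 189, 209, 227, 269, 280] → cuts [80, 91, 194, 214, 232, 274, 285]

Pooled cuts: [6, 17, 34, 55, 70, 80, 91, 117, 127, 138, 150, 163, 168, 183, 194, 204, 214, 221, 232, 240, 253, 260, 274, 285]

Fragment lengths:
  [0,6): 6 bp
  [6,17): 11 bp
  [17,34): 17 bp
  [34,55): 21 bp
  [55,70): 15 bp
  [70,80): 10 bp
  [80,91): 11 bp
  [91,117): 26 bp
  [117,127): 10 bp
  [127,138): 11 bp
  [138,150): 12 bp
  [150,163): 13 bp
  [163,168): 5 bp
  [168,183): 15 bp
  [183,194): 11 bp
  [194,204): 10 bp
  [204,214): 10 bp
  [214,221): 7 bp
  [221,232): 11 bp
  [232,240): 8 bp
  [240,253): 13 bp
  [253,260): 7 bp
  [260,274): 14 bp
  [274,285): 11 bp
  [285,290): 5 bp

[5,5,6,7,7,8,10,10,10,10,11,11,11,11,11,11,12,13,13,14,15,15,17,21,26]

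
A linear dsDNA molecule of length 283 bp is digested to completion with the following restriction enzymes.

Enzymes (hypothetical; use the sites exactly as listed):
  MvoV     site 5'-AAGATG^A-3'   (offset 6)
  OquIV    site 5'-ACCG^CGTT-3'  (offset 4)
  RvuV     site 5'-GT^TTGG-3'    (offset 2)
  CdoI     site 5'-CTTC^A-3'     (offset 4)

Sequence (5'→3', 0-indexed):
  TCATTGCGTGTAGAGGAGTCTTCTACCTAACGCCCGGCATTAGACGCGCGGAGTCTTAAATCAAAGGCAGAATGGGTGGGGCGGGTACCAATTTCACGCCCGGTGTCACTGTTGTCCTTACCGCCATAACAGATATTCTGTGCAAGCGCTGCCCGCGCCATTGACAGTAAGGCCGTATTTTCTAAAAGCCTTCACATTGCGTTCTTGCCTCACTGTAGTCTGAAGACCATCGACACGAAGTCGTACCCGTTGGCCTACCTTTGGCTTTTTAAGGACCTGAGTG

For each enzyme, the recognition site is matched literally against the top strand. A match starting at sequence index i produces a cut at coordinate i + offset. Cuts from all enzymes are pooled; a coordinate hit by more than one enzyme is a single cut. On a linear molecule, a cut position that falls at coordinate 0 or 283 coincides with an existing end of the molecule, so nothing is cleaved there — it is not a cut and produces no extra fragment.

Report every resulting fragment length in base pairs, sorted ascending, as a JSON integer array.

Per-enzyme occurrences:
  MvoV (AAGATGA, off=6): no sites
  OquIV (ACCGCGTT, off=4): no sites
  RvuV (GTTTGG, off=2): no sites
  CdoI CTTCA/4: at [189] ⇒ [193]

All cut coordinates (distinct, sorted): [193]

Fragment lengths:
  [0,193): 193 bp
  [193,283): 90 bp

[90,193]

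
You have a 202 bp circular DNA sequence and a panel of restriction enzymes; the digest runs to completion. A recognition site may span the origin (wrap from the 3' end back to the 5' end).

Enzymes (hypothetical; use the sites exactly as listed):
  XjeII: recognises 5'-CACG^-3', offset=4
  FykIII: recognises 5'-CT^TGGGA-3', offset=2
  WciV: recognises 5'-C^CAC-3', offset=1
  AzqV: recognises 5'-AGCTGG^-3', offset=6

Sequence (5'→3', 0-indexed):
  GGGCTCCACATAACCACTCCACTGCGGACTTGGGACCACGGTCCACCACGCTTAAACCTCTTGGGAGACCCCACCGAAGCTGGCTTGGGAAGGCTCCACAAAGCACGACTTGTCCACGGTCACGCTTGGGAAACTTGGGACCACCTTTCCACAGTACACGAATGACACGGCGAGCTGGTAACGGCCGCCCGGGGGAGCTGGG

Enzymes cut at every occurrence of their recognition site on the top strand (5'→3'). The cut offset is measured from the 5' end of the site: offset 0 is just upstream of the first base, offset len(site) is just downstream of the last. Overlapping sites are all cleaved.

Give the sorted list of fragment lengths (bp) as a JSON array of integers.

Per-enzyme occurrences:
  XjeII CACG/4: at [36, 46, 103, 114, 120, 156, 165] ⇒ [40, 50, 107, 118, 124, 160, 169]
  FykIII CTTGGGA/2: at [28, 59, 83, 124, 133] ⇒ [30, 61, 85, 126, 135]
  WciV CCAC/1: at [5, 13, 18, 35, 42, 45, 70, 95, 113, 140, 148] ⇒ [6, 14, 19, 36, 43, 46, 71, 96, 114, 141, 149]
  AzqV AGCTGG/6: at [77, 172, 195] ⇒ [83, 178, 201]

All cut coordinates (distinct, sorted): [6, 14, 19, 30, 36, 40, 43, 46, 50, 61, 71, 83, 85, 96, 107, 114, 118, 124, 126, 135, 141, 149, 160, 169, 178, 201]

Fragments:
  6→14: 8 bp
  14→19: 5 bp
  19→30: 11 bp
  30→36: 6 bp
  36→40: 4 bp
  40→43: 3 bp
  43→46: 3 bp
  46→50: 4 bp
  50→61: 11 bp
  61→71: 10 bp
  71→83: 12 bp
  83→85: 2 bp
  85→96: 11 bp
  96→107: 11 bp
  107→114: 7 bp
  114→118: 4 bp
  118→124: 6 bp
  124→126: 2 bp
  126→135: 9 bp
  135→141: 6 bp
  141→149: 8 bp
  149→160: 11 bp
  160→169: 9 bp
  169→178: 9 bp
  178→201: 23 bp
  201→6 (wrap): 202-201+6 = 7 bp

[2,2,3,3,4,4,4,5,6,6,6,7,7,8,8,9,9,9,10,11,11,11,11,11,12,23]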